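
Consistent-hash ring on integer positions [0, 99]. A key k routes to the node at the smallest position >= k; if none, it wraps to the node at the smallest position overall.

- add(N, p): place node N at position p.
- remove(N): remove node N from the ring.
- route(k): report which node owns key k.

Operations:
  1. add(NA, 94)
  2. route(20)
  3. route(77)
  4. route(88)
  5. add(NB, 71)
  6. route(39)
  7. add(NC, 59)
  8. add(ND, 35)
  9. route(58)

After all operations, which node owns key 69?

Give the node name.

Op 1: add NA@94 -> ring=[94:NA]
Op 2: route key 20: smallest pos >= 20 is 94 -> NA
Op 3: route key 77: smallest pos >= 77 is 94 -> NA
Op 4: route key 88: smallest pos >= 88 is 94 -> NA
Op 5: add NB@71 -> ring=[71:NB,94:NA]
Op 6: route key 39: smallest pos >= 39 is 71 -> NB
Op 7: add NC@59 -> ring=[59:NC,71:NB,94:NA]
Op 8: add ND@35 -> ring=[35:ND,59:NC,71:NB,94:NA]
Op 9: route key 58: smallest pos >= 58 is 59 -> NC
Final route key 69: smallest pos >= 69 is 71 -> NB

Answer: NB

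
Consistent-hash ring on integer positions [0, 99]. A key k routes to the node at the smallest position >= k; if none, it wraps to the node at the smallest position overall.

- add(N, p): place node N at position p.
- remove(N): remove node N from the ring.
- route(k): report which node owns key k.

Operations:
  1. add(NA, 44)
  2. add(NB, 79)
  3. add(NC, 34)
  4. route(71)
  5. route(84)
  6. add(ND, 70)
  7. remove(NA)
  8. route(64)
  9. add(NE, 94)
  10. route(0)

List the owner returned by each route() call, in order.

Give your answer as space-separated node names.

Op 1: add NA@44 -> ring=[44:NA]
Op 2: add NB@79 -> ring=[44:NA,79:NB]
Op 3: add NC@34 -> ring=[34:NC,44:NA,79:NB]
Op 4: route key 71: smallest pos >= 71 is 79 -> NB
Op 5: route key 84: none >= 84, wrap to smallest pos 34 -> NC
Op 6: add ND@70 -> ring=[34:NC,44:NA,70:ND,79:NB]
Op 7: remove NA -> ring=[34:NC,70:ND,79:NB]
Op 8: route key 64: smallest pos >= 64 is 70 -> ND
Op 9: add NE@94 -> ring=[34:NC,70:ND,79:NB,94:NE]
Op 10: route key 0: smallest pos >= 0 is 34 -> NC

Answer: NB NC ND NC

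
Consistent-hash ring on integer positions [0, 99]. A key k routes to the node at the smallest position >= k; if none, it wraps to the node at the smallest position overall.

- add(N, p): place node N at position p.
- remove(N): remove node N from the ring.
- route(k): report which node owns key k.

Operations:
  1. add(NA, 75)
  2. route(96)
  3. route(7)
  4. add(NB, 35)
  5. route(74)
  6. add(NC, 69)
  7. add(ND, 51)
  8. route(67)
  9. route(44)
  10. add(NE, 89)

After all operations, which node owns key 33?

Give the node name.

Op 1: add NA@75 -> ring=[75:NA]
Op 2: route key 96: none >= 96, wrap to smallest pos 75 -> NA
Op 3: route key 7: smallest pos >= 7 is 75 -> NA
Op 4: add NB@35 -> ring=[35:NB,75:NA]
Op 5: route key 74: smallest pos >= 74 is 75 -> NA
Op 6: add NC@69 -> ring=[35:NB,69:NC,75:NA]
Op 7: add ND@51 -> ring=[35:NB,51:ND,69:NC,75:NA]
Op 8: route key 67: smallest pos >= 67 is 69 -> NC
Op 9: route key 44: smallest pos >= 44 is 51 -> ND
Op 10: add NE@89 -> ring=[35:NB,51:ND,69:NC,75:NA,89:NE]
Final route key 33: smallest pos >= 33 is 35 -> NB

Answer: NB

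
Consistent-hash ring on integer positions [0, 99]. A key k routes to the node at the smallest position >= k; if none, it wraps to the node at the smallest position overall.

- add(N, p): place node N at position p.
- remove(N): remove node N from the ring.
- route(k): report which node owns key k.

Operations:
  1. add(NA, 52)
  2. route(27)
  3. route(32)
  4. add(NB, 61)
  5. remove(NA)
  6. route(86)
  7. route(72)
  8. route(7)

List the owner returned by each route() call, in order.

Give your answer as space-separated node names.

Op 1: add NA@52 -> ring=[52:NA]
Op 2: route key 27: smallest pos >= 27 is 52 -> NA
Op 3: route key 32: smallest pos >= 32 is 52 -> NA
Op 4: add NB@61 -> ring=[52:NA,61:NB]
Op 5: remove NA -> ring=[61:NB]
Op 6: route key 86: none >= 86, wrap to smallest pos 61 -> NB
Op 7: route key 72: none >= 72, wrap to smallest pos 61 -> NB
Op 8: route key 7: smallest pos >= 7 is 61 -> NB

Answer: NA NA NB NB NB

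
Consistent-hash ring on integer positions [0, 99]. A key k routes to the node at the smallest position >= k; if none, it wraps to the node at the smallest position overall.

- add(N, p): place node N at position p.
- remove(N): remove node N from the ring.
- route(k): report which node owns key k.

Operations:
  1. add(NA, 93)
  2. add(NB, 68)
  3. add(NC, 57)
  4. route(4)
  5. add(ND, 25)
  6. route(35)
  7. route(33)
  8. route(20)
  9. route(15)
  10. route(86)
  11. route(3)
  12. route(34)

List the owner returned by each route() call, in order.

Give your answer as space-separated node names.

Answer: NC NC NC ND ND NA ND NC

Derivation:
Op 1: add NA@93 -> ring=[93:NA]
Op 2: add NB@68 -> ring=[68:NB,93:NA]
Op 3: add NC@57 -> ring=[57:NC,68:NB,93:NA]
Op 4: route key 4: smallest pos >= 4 is 57 -> NC
Op 5: add ND@25 -> ring=[25:ND,57:NC,68:NB,93:NA]
Op 6: route key 35: smallest pos >= 35 is 57 -> NC
Op 7: route key 33: smallest pos >= 33 is 57 -> NC
Op 8: route key 20: smallest pos >= 20 is 25 -> ND
Op 9: route key 15: smallest pos >= 15 is 25 -> ND
Op 10: route key 86: smallest pos >= 86 is 93 -> NA
Op 11: route key 3: smallest pos >= 3 is 25 -> ND
Op 12: route key 34: smallest pos >= 34 is 57 -> NC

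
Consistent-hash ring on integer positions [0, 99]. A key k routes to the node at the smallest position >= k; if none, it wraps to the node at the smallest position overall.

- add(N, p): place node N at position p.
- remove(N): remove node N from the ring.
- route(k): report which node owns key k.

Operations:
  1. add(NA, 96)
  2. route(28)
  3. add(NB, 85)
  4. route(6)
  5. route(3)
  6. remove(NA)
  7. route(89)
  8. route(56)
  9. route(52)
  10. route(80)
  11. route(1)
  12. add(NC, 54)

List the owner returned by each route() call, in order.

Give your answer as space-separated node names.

Op 1: add NA@96 -> ring=[96:NA]
Op 2: route key 28: smallest pos >= 28 is 96 -> NA
Op 3: add NB@85 -> ring=[85:NB,96:NA]
Op 4: route key 6: smallest pos >= 6 is 85 -> NB
Op 5: route key 3: smallest pos >= 3 is 85 -> NB
Op 6: remove NA -> ring=[85:NB]
Op 7: route key 89: none >= 89, wrap to smallest pos 85 -> NB
Op 8: route key 56: smallest pos >= 56 is 85 -> NB
Op 9: route key 52: smallest pos >= 52 is 85 -> NB
Op 10: route key 80: smallest pos >= 80 is 85 -> NB
Op 11: route key 1: smallest pos >= 1 is 85 -> NB
Op 12: add NC@54 -> ring=[54:NC,85:NB]

Answer: NA NB NB NB NB NB NB NB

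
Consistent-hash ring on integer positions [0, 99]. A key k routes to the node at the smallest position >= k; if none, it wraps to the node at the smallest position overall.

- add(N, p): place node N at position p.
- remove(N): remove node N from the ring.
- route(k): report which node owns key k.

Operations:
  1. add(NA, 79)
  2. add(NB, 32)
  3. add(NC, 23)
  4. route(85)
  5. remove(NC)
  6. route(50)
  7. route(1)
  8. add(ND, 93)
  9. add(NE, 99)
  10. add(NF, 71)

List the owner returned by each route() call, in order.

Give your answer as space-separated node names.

Op 1: add NA@79 -> ring=[79:NA]
Op 2: add NB@32 -> ring=[32:NB,79:NA]
Op 3: add NC@23 -> ring=[23:NC,32:NB,79:NA]
Op 4: route key 85: none >= 85, wrap to smallest pos 23 -> NC
Op 5: remove NC -> ring=[32:NB,79:NA]
Op 6: route key 50: smallest pos >= 50 is 79 -> NA
Op 7: route key 1: smallest pos >= 1 is 32 -> NB
Op 8: add ND@93 -> ring=[32:NB,79:NA,93:ND]
Op 9: add NE@99 -> ring=[32:NB,79:NA,93:ND,99:NE]
Op 10: add NF@71 -> ring=[32:NB,71:NF,79:NA,93:ND,99:NE]

Answer: NC NA NB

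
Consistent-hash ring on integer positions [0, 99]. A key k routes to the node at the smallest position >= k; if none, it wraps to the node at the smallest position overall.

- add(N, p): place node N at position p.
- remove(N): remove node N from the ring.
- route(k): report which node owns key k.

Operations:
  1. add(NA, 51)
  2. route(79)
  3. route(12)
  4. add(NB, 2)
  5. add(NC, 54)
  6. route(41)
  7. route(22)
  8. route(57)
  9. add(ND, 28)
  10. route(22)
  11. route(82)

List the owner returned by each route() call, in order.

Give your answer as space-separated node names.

Answer: NA NA NA NA NB ND NB

Derivation:
Op 1: add NA@51 -> ring=[51:NA]
Op 2: route key 79: none >= 79, wrap to smallest pos 51 -> NA
Op 3: route key 12: smallest pos >= 12 is 51 -> NA
Op 4: add NB@2 -> ring=[2:NB,51:NA]
Op 5: add NC@54 -> ring=[2:NB,51:NA,54:NC]
Op 6: route key 41: smallest pos >= 41 is 51 -> NA
Op 7: route key 22: smallest pos >= 22 is 51 -> NA
Op 8: route key 57: none >= 57, wrap to smallest pos 2 -> NB
Op 9: add ND@28 -> ring=[2:NB,28:ND,51:NA,54:NC]
Op 10: route key 22: smallest pos >= 22 is 28 -> ND
Op 11: route key 82: none >= 82, wrap to smallest pos 2 -> NB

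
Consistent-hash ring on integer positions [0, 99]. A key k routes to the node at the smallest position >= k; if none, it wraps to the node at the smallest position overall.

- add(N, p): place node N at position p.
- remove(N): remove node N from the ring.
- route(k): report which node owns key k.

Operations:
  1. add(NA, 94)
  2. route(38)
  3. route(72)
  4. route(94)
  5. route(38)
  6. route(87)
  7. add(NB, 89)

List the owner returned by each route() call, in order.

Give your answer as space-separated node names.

Answer: NA NA NA NA NA

Derivation:
Op 1: add NA@94 -> ring=[94:NA]
Op 2: route key 38: smallest pos >= 38 is 94 -> NA
Op 3: route key 72: smallest pos >= 72 is 94 -> NA
Op 4: route key 94: smallest pos >= 94 is 94 -> NA
Op 5: route key 38: smallest pos >= 38 is 94 -> NA
Op 6: route key 87: smallest pos >= 87 is 94 -> NA
Op 7: add NB@89 -> ring=[89:NB,94:NA]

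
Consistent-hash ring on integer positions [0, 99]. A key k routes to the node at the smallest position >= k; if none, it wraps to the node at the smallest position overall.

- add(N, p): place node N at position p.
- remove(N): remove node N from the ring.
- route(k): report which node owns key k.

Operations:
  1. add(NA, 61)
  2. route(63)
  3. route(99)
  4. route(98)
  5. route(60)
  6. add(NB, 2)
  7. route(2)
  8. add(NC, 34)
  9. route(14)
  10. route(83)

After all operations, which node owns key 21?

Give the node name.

Answer: NC

Derivation:
Op 1: add NA@61 -> ring=[61:NA]
Op 2: route key 63: none >= 63, wrap to smallest pos 61 -> NA
Op 3: route key 99: none >= 99, wrap to smallest pos 61 -> NA
Op 4: route key 98: none >= 98, wrap to smallest pos 61 -> NA
Op 5: route key 60: smallest pos >= 60 is 61 -> NA
Op 6: add NB@2 -> ring=[2:NB,61:NA]
Op 7: route key 2: smallest pos >= 2 is 2 -> NB
Op 8: add NC@34 -> ring=[2:NB,34:NC,61:NA]
Op 9: route key 14: smallest pos >= 14 is 34 -> NC
Op 10: route key 83: none >= 83, wrap to smallest pos 2 -> NB
Final route key 21: smallest pos >= 21 is 34 -> NC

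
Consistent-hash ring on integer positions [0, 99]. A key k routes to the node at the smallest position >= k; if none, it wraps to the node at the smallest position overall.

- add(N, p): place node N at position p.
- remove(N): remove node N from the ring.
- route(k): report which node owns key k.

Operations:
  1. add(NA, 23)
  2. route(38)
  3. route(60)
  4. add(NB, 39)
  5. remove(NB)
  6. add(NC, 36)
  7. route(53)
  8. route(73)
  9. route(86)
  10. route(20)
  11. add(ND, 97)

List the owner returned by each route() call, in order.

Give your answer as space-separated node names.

Answer: NA NA NA NA NA NA

Derivation:
Op 1: add NA@23 -> ring=[23:NA]
Op 2: route key 38: none >= 38, wrap to smallest pos 23 -> NA
Op 3: route key 60: none >= 60, wrap to smallest pos 23 -> NA
Op 4: add NB@39 -> ring=[23:NA,39:NB]
Op 5: remove NB -> ring=[23:NA]
Op 6: add NC@36 -> ring=[23:NA,36:NC]
Op 7: route key 53: none >= 53, wrap to smallest pos 23 -> NA
Op 8: route key 73: none >= 73, wrap to smallest pos 23 -> NA
Op 9: route key 86: none >= 86, wrap to smallest pos 23 -> NA
Op 10: route key 20: smallest pos >= 20 is 23 -> NA
Op 11: add ND@97 -> ring=[23:NA,36:NC,97:ND]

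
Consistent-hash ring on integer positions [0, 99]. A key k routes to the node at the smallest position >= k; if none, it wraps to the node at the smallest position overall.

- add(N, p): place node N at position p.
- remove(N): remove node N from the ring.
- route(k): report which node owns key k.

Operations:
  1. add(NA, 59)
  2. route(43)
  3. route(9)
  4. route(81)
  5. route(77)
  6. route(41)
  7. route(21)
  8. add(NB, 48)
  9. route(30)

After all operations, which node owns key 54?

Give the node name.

Op 1: add NA@59 -> ring=[59:NA]
Op 2: route key 43: smallest pos >= 43 is 59 -> NA
Op 3: route key 9: smallest pos >= 9 is 59 -> NA
Op 4: route key 81: none >= 81, wrap to smallest pos 59 -> NA
Op 5: route key 77: none >= 77, wrap to smallest pos 59 -> NA
Op 6: route key 41: smallest pos >= 41 is 59 -> NA
Op 7: route key 21: smallest pos >= 21 is 59 -> NA
Op 8: add NB@48 -> ring=[48:NB,59:NA]
Op 9: route key 30: smallest pos >= 30 is 48 -> NB
Final route key 54: smallest pos >= 54 is 59 -> NA

Answer: NA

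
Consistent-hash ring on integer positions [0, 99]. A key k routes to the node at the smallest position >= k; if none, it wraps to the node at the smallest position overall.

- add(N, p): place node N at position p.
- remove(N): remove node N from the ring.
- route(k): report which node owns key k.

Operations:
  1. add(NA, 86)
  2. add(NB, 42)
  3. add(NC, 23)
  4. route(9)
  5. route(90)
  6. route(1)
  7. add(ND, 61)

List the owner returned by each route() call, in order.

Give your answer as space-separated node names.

Op 1: add NA@86 -> ring=[86:NA]
Op 2: add NB@42 -> ring=[42:NB,86:NA]
Op 3: add NC@23 -> ring=[23:NC,42:NB,86:NA]
Op 4: route key 9: smallest pos >= 9 is 23 -> NC
Op 5: route key 90: none >= 90, wrap to smallest pos 23 -> NC
Op 6: route key 1: smallest pos >= 1 is 23 -> NC
Op 7: add ND@61 -> ring=[23:NC,42:NB,61:ND,86:NA]

Answer: NC NC NC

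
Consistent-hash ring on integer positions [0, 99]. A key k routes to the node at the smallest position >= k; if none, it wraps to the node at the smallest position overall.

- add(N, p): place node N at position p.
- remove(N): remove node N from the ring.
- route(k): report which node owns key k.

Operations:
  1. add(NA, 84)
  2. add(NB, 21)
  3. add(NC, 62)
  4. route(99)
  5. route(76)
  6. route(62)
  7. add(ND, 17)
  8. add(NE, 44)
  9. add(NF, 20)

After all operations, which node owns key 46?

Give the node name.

Op 1: add NA@84 -> ring=[84:NA]
Op 2: add NB@21 -> ring=[21:NB,84:NA]
Op 3: add NC@62 -> ring=[21:NB,62:NC,84:NA]
Op 4: route key 99: none >= 99, wrap to smallest pos 21 -> NB
Op 5: route key 76: smallest pos >= 76 is 84 -> NA
Op 6: route key 62: smallest pos >= 62 is 62 -> NC
Op 7: add ND@17 -> ring=[17:ND,21:NB,62:NC,84:NA]
Op 8: add NE@44 -> ring=[17:ND,21:NB,44:NE,62:NC,84:NA]
Op 9: add NF@20 -> ring=[17:ND,20:NF,21:NB,44:NE,62:NC,84:NA]
Final route key 46: smallest pos >= 46 is 62 -> NC

Answer: NC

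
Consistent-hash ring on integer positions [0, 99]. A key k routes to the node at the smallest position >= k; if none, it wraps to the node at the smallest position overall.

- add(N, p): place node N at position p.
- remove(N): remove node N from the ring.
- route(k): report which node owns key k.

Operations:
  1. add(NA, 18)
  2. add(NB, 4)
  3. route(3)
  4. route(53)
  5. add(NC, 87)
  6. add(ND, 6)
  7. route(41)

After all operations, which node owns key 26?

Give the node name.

Answer: NC

Derivation:
Op 1: add NA@18 -> ring=[18:NA]
Op 2: add NB@4 -> ring=[4:NB,18:NA]
Op 3: route key 3: smallest pos >= 3 is 4 -> NB
Op 4: route key 53: none >= 53, wrap to smallest pos 4 -> NB
Op 5: add NC@87 -> ring=[4:NB,18:NA,87:NC]
Op 6: add ND@6 -> ring=[4:NB,6:ND,18:NA,87:NC]
Op 7: route key 41: smallest pos >= 41 is 87 -> NC
Final route key 26: smallest pos >= 26 is 87 -> NC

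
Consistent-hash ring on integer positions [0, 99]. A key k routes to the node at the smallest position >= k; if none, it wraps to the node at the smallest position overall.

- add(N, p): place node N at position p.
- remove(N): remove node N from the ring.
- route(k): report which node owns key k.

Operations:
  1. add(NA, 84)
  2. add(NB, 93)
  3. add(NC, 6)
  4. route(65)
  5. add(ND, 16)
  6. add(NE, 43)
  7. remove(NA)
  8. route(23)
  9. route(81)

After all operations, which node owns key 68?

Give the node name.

Answer: NB

Derivation:
Op 1: add NA@84 -> ring=[84:NA]
Op 2: add NB@93 -> ring=[84:NA,93:NB]
Op 3: add NC@6 -> ring=[6:NC,84:NA,93:NB]
Op 4: route key 65: smallest pos >= 65 is 84 -> NA
Op 5: add ND@16 -> ring=[6:NC,16:ND,84:NA,93:NB]
Op 6: add NE@43 -> ring=[6:NC,16:ND,43:NE,84:NA,93:NB]
Op 7: remove NA -> ring=[6:NC,16:ND,43:NE,93:NB]
Op 8: route key 23: smallest pos >= 23 is 43 -> NE
Op 9: route key 81: smallest pos >= 81 is 93 -> NB
Final route key 68: smallest pos >= 68 is 93 -> NB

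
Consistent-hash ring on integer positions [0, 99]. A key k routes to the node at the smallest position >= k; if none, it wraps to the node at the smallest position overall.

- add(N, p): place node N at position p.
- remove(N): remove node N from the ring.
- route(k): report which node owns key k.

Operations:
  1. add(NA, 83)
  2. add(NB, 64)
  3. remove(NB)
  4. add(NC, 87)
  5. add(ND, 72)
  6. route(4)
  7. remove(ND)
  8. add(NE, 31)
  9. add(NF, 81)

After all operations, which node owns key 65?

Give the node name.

Answer: NF

Derivation:
Op 1: add NA@83 -> ring=[83:NA]
Op 2: add NB@64 -> ring=[64:NB,83:NA]
Op 3: remove NB -> ring=[83:NA]
Op 4: add NC@87 -> ring=[83:NA,87:NC]
Op 5: add ND@72 -> ring=[72:ND,83:NA,87:NC]
Op 6: route key 4: smallest pos >= 4 is 72 -> ND
Op 7: remove ND -> ring=[83:NA,87:NC]
Op 8: add NE@31 -> ring=[31:NE,83:NA,87:NC]
Op 9: add NF@81 -> ring=[31:NE,81:NF,83:NA,87:NC]
Final route key 65: smallest pos >= 65 is 81 -> NF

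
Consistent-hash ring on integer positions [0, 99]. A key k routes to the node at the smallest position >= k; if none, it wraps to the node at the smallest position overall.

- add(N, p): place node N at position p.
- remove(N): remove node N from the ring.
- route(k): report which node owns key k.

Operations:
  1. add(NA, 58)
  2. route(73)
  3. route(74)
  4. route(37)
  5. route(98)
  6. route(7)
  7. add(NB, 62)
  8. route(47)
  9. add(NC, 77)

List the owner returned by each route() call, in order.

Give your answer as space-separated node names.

Op 1: add NA@58 -> ring=[58:NA]
Op 2: route key 73: none >= 73, wrap to smallest pos 58 -> NA
Op 3: route key 74: none >= 74, wrap to smallest pos 58 -> NA
Op 4: route key 37: smallest pos >= 37 is 58 -> NA
Op 5: route key 98: none >= 98, wrap to smallest pos 58 -> NA
Op 6: route key 7: smallest pos >= 7 is 58 -> NA
Op 7: add NB@62 -> ring=[58:NA,62:NB]
Op 8: route key 47: smallest pos >= 47 is 58 -> NA
Op 9: add NC@77 -> ring=[58:NA,62:NB,77:NC]

Answer: NA NA NA NA NA NA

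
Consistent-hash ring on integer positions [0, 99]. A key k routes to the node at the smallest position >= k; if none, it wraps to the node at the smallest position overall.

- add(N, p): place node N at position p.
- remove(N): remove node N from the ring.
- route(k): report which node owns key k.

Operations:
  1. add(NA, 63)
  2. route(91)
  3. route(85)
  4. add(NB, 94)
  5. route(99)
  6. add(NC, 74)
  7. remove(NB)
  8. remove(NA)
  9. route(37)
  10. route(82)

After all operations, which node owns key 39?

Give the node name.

Answer: NC

Derivation:
Op 1: add NA@63 -> ring=[63:NA]
Op 2: route key 91: none >= 91, wrap to smallest pos 63 -> NA
Op 3: route key 85: none >= 85, wrap to smallest pos 63 -> NA
Op 4: add NB@94 -> ring=[63:NA,94:NB]
Op 5: route key 99: none >= 99, wrap to smallest pos 63 -> NA
Op 6: add NC@74 -> ring=[63:NA,74:NC,94:NB]
Op 7: remove NB -> ring=[63:NA,74:NC]
Op 8: remove NA -> ring=[74:NC]
Op 9: route key 37: smallest pos >= 37 is 74 -> NC
Op 10: route key 82: none >= 82, wrap to smallest pos 74 -> NC
Final route key 39: smallest pos >= 39 is 74 -> NC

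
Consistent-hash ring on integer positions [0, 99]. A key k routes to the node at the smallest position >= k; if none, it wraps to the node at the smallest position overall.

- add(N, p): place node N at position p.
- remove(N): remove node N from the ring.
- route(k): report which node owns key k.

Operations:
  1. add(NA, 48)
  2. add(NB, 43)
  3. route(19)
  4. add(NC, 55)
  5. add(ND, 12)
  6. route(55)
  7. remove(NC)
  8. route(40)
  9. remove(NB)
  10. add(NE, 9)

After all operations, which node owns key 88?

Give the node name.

Answer: NE

Derivation:
Op 1: add NA@48 -> ring=[48:NA]
Op 2: add NB@43 -> ring=[43:NB,48:NA]
Op 3: route key 19: smallest pos >= 19 is 43 -> NB
Op 4: add NC@55 -> ring=[43:NB,48:NA,55:NC]
Op 5: add ND@12 -> ring=[12:ND,43:NB,48:NA,55:NC]
Op 6: route key 55: smallest pos >= 55 is 55 -> NC
Op 7: remove NC -> ring=[12:ND,43:NB,48:NA]
Op 8: route key 40: smallest pos >= 40 is 43 -> NB
Op 9: remove NB -> ring=[12:ND,48:NA]
Op 10: add NE@9 -> ring=[9:NE,12:ND,48:NA]
Final route key 88: none >= 88, wrap to smallest pos 9 -> NE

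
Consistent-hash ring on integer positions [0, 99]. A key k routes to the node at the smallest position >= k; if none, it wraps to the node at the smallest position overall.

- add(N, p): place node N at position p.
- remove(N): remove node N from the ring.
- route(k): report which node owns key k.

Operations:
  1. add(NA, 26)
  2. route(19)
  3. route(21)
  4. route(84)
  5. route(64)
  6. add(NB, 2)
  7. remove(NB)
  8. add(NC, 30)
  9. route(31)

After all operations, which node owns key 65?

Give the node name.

Answer: NA

Derivation:
Op 1: add NA@26 -> ring=[26:NA]
Op 2: route key 19: smallest pos >= 19 is 26 -> NA
Op 3: route key 21: smallest pos >= 21 is 26 -> NA
Op 4: route key 84: none >= 84, wrap to smallest pos 26 -> NA
Op 5: route key 64: none >= 64, wrap to smallest pos 26 -> NA
Op 6: add NB@2 -> ring=[2:NB,26:NA]
Op 7: remove NB -> ring=[26:NA]
Op 8: add NC@30 -> ring=[26:NA,30:NC]
Op 9: route key 31: none >= 31, wrap to smallest pos 26 -> NA
Final route key 65: none >= 65, wrap to smallest pos 26 -> NA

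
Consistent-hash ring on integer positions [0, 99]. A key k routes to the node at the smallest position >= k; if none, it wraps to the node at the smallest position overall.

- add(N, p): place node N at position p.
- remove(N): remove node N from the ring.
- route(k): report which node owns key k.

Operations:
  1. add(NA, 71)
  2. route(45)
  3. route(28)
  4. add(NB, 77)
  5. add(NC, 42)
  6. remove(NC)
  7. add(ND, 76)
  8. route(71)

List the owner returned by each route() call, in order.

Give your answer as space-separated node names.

Op 1: add NA@71 -> ring=[71:NA]
Op 2: route key 45: smallest pos >= 45 is 71 -> NA
Op 3: route key 28: smallest pos >= 28 is 71 -> NA
Op 4: add NB@77 -> ring=[71:NA,77:NB]
Op 5: add NC@42 -> ring=[42:NC,71:NA,77:NB]
Op 6: remove NC -> ring=[71:NA,77:NB]
Op 7: add ND@76 -> ring=[71:NA,76:ND,77:NB]
Op 8: route key 71: smallest pos >= 71 is 71 -> NA

Answer: NA NA NA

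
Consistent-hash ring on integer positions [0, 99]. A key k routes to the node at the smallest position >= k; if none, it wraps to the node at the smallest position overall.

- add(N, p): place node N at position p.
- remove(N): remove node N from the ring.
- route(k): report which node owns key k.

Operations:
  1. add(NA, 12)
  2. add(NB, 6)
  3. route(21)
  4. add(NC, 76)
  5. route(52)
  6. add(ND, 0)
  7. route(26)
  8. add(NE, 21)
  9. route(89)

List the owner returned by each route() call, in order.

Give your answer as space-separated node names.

Op 1: add NA@12 -> ring=[12:NA]
Op 2: add NB@6 -> ring=[6:NB,12:NA]
Op 3: route key 21: none >= 21, wrap to smallest pos 6 -> NB
Op 4: add NC@76 -> ring=[6:NB,12:NA,76:NC]
Op 5: route key 52: smallest pos >= 52 is 76 -> NC
Op 6: add ND@0 -> ring=[0:ND,6:NB,12:NA,76:NC]
Op 7: route key 26: smallest pos >= 26 is 76 -> NC
Op 8: add NE@21 -> ring=[0:ND,6:NB,12:NA,21:NE,76:NC]
Op 9: route key 89: none >= 89, wrap to smallest pos 0 -> ND

Answer: NB NC NC ND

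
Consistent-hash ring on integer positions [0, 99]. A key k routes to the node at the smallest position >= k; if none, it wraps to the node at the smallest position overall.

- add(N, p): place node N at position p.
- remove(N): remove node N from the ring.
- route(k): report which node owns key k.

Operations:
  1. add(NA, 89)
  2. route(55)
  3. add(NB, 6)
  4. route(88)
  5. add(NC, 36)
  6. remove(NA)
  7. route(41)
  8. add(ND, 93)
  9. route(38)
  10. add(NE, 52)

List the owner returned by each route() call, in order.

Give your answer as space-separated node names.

Op 1: add NA@89 -> ring=[89:NA]
Op 2: route key 55: smallest pos >= 55 is 89 -> NA
Op 3: add NB@6 -> ring=[6:NB,89:NA]
Op 4: route key 88: smallest pos >= 88 is 89 -> NA
Op 5: add NC@36 -> ring=[6:NB,36:NC,89:NA]
Op 6: remove NA -> ring=[6:NB,36:NC]
Op 7: route key 41: none >= 41, wrap to smallest pos 6 -> NB
Op 8: add ND@93 -> ring=[6:NB,36:NC,93:ND]
Op 9: route key 38: smallest pos >= 38 is 93 -> ND
Op 10: add NE@52 -> ring=[6:NB,36:NC,52:NE,93:ND]

Answer: NA NA NB ND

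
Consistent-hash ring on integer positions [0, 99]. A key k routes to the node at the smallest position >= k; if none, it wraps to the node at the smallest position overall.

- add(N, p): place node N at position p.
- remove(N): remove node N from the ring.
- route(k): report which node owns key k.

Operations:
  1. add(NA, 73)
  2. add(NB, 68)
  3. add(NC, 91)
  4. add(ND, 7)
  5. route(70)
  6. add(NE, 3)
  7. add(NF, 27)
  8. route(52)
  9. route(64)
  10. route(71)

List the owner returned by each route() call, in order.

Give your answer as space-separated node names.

Answer: NA NB NB NA

Derivation:
Op 1: add NA@73 -> ring=[73:NA]
Op 2: add NB@68 -> ring=[68:NB,73:NA]
Op 3: add NC@91 -> ring=[68:NB,73:NA,91:NC]
Op 4: add ND@7 -> ring=[7:ND,68:NB,73:NA,91:NC]
Op 5: route key 70: smallest pos >= 70 is 73 -> NA
Op 6: add NE@3 -> ring=[3:NE,7:ND,68:NB,73:NA,91:NC]
Op 7: add NF@27 -> ring=[3:NE,7:ND,27:NF,68:NB,73:NA,91:NC]
Op 8: route key 52: smallest pos >= 52 is 68 -> NB
Op 9: route key 64: smallest pos >= 64 is 68 -> NB
Op 10: route key 71: smallest pos >= 71 is 73 -> NA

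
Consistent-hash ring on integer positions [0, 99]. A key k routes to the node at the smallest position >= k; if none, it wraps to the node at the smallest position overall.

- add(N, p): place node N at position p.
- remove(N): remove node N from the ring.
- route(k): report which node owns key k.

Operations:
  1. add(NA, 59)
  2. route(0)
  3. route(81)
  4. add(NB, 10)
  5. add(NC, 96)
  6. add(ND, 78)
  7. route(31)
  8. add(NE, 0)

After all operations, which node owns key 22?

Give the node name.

Op 1: add NA@59 -> ring=[59:NA]
Op 2: route key 0: smallest pos >= 0 is 59 -> NA
Op 3: route key 81: none >= 81, wrap to smallest pos 59 -> NA
Op 4: add NB@10 -> ring=[10:NB,59:NA]
Op 5: add NC@96 -> ring=[10:NB,59:NA,96:NC]
Op 6: add ND@78 -> ring=[10:NB,59:NA,78:ND,96:NC]
Op 7: route key 31: smallest pos >= 31 is 59 -> NA
Op 8: add NE@0 -> ring=[0:NE,10:NB,59:NA,78:ND,96:NC]
Final route key 22: smallest pos >= 22 is 59 -> NA

Answer: NA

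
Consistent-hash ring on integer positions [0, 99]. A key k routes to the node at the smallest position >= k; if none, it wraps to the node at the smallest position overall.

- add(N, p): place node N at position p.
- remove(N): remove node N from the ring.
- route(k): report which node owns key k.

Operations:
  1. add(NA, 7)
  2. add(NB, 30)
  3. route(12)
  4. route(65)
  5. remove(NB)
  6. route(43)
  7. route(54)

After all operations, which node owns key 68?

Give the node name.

Op 1: add NA@7 -> ring=[7:NA]
Op 2: add NB@30 -> ring=[7:NA,30:NB]
Op 3: route key 12: smallest pos >= 12 is 30 -> NB
Op 4: route key 65: none >= 65, wrap to smallest pos 7 -> NA
Op 5: remove NB -> ring=[7:NA]
Op 6: route key 43: none >= 43, wrap to smallest pos 7 -> NA
Op 7: route key 54: none >= 54, wrap to smallest pos 7 -> NA
Final route key 68: none >= 68, wrap to smallest pos 7 -> NA

Answer: NA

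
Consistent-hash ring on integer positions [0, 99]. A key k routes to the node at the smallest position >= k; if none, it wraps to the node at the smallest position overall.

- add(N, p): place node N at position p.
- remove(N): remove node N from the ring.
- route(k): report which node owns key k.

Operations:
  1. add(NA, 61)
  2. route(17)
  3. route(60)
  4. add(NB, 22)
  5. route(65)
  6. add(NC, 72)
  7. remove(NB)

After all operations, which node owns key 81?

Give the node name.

Answer: NA

Derivation:
Op 1: add NA@61 -> ring=[61:NA]
Op 2: route key 17: smallest pos >= 17 is 61 -> NA
Op 3: route key 60: smallest pos >= 60 is 61 -> NA
Op 4: add NB@22 -> ring=[22:NB,61:NA]
Op 5: route key 65: none >= 65, wrap to smallest pos 22 -> NB
Op 6: add NC@72 -> ring=[22:NB,61:NA,72:NC]
Op 7: remove NB -> ring=[61:NA,72:NC]
Final route key 81: none >= 81, wrap to smallest pos 61 -> NA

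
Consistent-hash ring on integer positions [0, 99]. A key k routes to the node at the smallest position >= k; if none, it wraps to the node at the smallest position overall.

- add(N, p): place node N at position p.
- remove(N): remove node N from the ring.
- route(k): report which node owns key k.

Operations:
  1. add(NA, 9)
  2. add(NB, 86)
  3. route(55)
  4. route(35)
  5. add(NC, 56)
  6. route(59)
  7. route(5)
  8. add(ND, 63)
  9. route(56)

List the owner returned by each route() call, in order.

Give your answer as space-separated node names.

Op 1: add NA@9 -> ring=[9:NA]
Op 2: add NB@86 -> ring=[9:NA,86:NB]
Op 3: route key 55: smallest pos >= 55 is 86 -> NB
Op 4: route key 35: smallest pos >= 35 is 86 -> NB
Op 5: add NC@56 -> ring=[9:NA,56:NC,86:NB]
Op 6: route key 59: smallest pos >= 59 is 86 -> NB
Op 7: route key 5: smallest pos >= 5 is 9 -> NA
Op 8: add ND@63 -> ring=[9:NA,56:NC,63:ND,86:NB]
Op 9: route key 56: smallest pos >= 56 is 56 -> NC

Answer: NB NB NB NA NC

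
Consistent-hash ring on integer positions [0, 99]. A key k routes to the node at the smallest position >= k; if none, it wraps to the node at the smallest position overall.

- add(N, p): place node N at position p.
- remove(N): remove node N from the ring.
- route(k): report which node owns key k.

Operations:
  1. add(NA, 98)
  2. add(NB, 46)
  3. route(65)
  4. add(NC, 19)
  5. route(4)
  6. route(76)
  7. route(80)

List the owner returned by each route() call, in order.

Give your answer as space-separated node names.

Op 1: add NA@98 -> ring=[98:NA]
Op 2: add NB@46 -> ring=[46:NB,98:NA]
Op 3: route key 65: smallest pos >= 65 is 98 -> NA
Op 4: add NC@19 -> ring=[19:NC,46:NB,98:NA]
Op 5: route key 4: smallest pos >= 4 is 19 -> NC
Op 6: route key 76: smallest pos >= 76 is 98 -> NA
Op 7: route key 80: smallest pos >= 80 is 98 -> NA

Answer: NA NC NA NA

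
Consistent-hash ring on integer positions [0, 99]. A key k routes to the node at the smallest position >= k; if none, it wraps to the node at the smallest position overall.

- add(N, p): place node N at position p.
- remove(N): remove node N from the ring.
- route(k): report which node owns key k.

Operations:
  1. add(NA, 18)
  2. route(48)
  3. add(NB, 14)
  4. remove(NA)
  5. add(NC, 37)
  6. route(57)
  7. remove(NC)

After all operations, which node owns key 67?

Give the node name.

Answer: NB

Derivation:
Op 1: add NA@18 -> ring=[18:NA]
Op 2: route key 48: none >= 48, wrap to smallest pos 18 -> NA
Op 3: add NB@14 -> ring=[14:NB,18:NA]
Op 4: remove NA -> ring=[14:NB]
Op 5: add NC@37 -> ring=[14:NB,37:NC]
Op 6: route key 57: none >= 57, wrap to smallest pos 14 -> NB
Op 7: remove NC -> ring=[14:NB]
Final route key 67: none >= 67, wrap to smallest pos 14 -> NB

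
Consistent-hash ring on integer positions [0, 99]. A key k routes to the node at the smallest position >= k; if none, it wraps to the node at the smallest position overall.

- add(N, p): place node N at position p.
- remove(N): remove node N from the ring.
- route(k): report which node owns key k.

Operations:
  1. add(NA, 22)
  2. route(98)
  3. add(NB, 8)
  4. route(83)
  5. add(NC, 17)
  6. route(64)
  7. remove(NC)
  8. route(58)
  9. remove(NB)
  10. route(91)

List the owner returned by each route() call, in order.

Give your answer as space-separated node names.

Op 1: add NA@22 -> ring=[22:NA]
Op 2: route key 98: none >= 98, wrap to smallest pos 22 -> NA
Op 3: add NB@8 -> ring=[8:NB,22:NA]
Op 4: route key 83: none >= 83, wrap to smallest pos 8 -> NB
Op 5: add NC@17 -> ring=[8:NB,17:NC,22:NA]
Op 6: route key 64: none >= 64, wrap to smallest pos 8 -> NB
Op 7: remove NC -> ring=[8:NB,22:NA]
Op 8: route key 58: none >= 58, wrap to smallest pos 8 -> NB
Op 9: remove NB -> ring=[22:NA]
Op 10: route key 91: none >= 91, wrap to smallest pos 22 -> NA

Answer: NA NB NB NB NA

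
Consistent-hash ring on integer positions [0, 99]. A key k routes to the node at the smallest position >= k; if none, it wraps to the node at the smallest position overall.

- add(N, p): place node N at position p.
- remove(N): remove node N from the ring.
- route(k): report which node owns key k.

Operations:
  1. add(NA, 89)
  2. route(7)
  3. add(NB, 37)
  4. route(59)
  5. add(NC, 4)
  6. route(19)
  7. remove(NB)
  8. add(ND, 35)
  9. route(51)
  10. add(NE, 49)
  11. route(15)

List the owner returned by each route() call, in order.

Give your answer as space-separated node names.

Answer: NA NA NB NA ND

Derivation:
Op 1: add NA@89 -> ring=[89:NA]
Op 2: route key 7: smallest pos >= 7 is 89 -> NA
Op 3: add NB@37 -> ring=[37:NB,89:NA]
Op 4: route key 59: smallest pos >= 59 is 89 -> NA
Op 5: add NC@4 -> ring=[4:NC,37:NB,89:NA]
Op 6: route key 19: smallest pos >= 19 is 37 -> NB
Op 7: remove NB -> ring=[4:NC,89:NA]
Op 8: add ND@35 -> ring=[4:NC,35:ND,89:NA]
Op 9: route key 51: smallest pos >= 51 is 89 -> NA
Op 10: add NE@49 -> ring=[4:NC,35:ND,49:NE,89:NA]
Op 11: route key 15: smallest pos >= 15 is 35 -> ND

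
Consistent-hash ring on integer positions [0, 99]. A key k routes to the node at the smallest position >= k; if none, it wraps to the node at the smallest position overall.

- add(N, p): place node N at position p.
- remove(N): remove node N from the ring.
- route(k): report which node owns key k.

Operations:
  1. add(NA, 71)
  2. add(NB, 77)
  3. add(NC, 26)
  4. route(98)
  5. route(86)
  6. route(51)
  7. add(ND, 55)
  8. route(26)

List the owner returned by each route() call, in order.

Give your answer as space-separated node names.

Answer: NC NC NA NC

Derivation:
Op 1: add NA@71 -> ring=[71:NA]
Op 2: add NB@77 -> ring=[71:NA,77:NB]
Op 3: add NC@26 -> ring=[26:NC,71:NA,77:NB]
Op 4: route key 98: none >= 98, wrap to smallest pos 26 -> NC
Op 5: route key 86: none >= 86, wrap to smallest pos 26 -> NC
Op 6: route key 51: smallest pos >= 51 is 71 -> NA
Op 7: add ND@55 -> ring=[26:NC,55:ND,71:NA,77:NB]
Op 8: route key 26: smallest pos >= 26 is 26 -> NC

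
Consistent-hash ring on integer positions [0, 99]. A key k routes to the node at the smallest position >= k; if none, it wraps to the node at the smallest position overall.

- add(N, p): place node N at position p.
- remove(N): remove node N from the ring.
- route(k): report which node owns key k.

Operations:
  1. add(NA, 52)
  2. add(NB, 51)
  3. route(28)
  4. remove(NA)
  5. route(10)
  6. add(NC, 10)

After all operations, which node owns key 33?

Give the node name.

Answer: NB

Derivation:
Op 1: add NA@52 -> ring=[52:NA]
Op 2: add NB@51 -> ring=[51:NB,52:NA]
Op 3: route key 28: smallest pos >= 28 is 51 -> NB
Op 4: remove NA -> ring=[51:NB]
Op 5: route key 10: smallest pos >= 10 is 51 -> NB
Op 6: add NC@10 -> ring=[10:NC,51:NB]
Final route key 33: smallest pos >= 33 is 51 -> NB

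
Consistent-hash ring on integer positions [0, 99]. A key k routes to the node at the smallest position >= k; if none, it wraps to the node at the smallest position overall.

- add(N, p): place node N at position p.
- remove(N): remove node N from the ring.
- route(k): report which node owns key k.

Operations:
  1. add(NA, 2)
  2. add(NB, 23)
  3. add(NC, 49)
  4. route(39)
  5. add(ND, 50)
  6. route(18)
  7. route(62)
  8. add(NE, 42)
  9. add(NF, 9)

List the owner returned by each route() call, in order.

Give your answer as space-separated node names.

Op 1: add NA@2 -> ring=[2:NA]
Op 2: add NB@23 -> ring=[2:NA,23:NB]
Op 3: add NC@49 -> ring=[2:NA,23:NB,49:NC]
Op 4: route key 39: smallest pos >= 39 is 49 -> NC
Op 5: add ND@50 -> ring=[2:NA,23:NB,49:NC,50:ND]
Op 6: route key 18: smallest pos >= 18 is 23 -> NB
Op 7: route key 62: none >= 62, wrap to smallest pos 2 -> NA
Op 8: add NE@42 -> ring=[2:NA,23:NB,42:NE,49:NC,50:ND]
Op 9: add NF@9 -> ring=[2:NA,9:NF,23:NB,42:NE,49:NC,50:ND]

Answer: NC NB NA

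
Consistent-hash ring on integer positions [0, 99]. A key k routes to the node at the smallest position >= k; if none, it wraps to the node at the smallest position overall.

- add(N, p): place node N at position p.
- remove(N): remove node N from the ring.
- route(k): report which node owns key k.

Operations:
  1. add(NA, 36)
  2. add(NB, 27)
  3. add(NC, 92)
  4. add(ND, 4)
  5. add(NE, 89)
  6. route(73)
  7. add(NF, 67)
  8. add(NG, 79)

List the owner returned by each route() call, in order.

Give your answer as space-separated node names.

Op 1: add NA@36 -> ring=[36:NA]
Op 2: add NB@27 -> ring=[27:NB,36:NA]
Op 3: add NC@92 -> ring=[27:NB,36:NA,92:NC]
Op 4: add ND@4 -> ring=[4:ND,27:NB,36:NA,92:NC]
Op 5: add NE@89 -> ring=[4:ND,27:NB,36:NA,89:NE,92:NC]
Op 6: route key 73: smallest pos >= 73 is 89 -> NE
Op 7: add NF@67 -> ring=[4:ND,27:NB,36:NA,67:NF,89:NE,92:NC]
Op 8: add NG@79 -> ring=[4:ND,27:NB,36:NA,67:NF,79:NG,89:NE,92:NC]

Answer: NE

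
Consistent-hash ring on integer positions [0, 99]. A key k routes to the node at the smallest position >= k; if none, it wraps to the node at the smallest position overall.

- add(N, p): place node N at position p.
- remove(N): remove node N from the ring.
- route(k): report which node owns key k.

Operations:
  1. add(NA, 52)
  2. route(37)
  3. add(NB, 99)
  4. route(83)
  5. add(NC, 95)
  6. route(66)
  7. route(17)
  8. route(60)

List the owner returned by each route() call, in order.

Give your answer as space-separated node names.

Answer: NA NB NC NA NC

Derivation:
Op 1: add NA@52 -> ring=[52:NA]
Op 2: route key 37: smallest pos >= 37 is 52 -> NA
Op 3: add NB@99 -> ring=[52:NA,99:NB]
Op 4: route key 83: smallest pos >= 83 is 99 -> NB
Op 5: add NC@95 -> ring=[52:NA,95:NC,99:NB]
Op 6: route key 66: smallest pos >= 66 is 95 -> NC
Op 7: route key 17: smallest pos >= 17 is 52 -> NA
Op 8: route key 60: smallest pos >= 60 is 95 -> NC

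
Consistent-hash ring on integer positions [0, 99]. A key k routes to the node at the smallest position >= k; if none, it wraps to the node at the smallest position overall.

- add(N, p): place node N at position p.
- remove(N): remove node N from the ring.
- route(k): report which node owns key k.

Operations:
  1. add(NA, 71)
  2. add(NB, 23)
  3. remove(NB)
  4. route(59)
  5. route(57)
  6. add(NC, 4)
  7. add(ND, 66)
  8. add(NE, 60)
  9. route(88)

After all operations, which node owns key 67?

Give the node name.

Op 1: add NA@71 -> ring=[71:NA]
Op 2: add NB@23 -> ring=[23:NB,71:NA]
Op 3: remove NB -> ring=[71:NA]
Op 4: route key 59: smallest pos >= 59 is 71 -> NA
Op 5: route key 57: smallest pos >= 57 is 71 -> NA
Op 6: add NC@4 -> ring=[4:NC,71:NA]
Op 7: add ND@66 -> ring=[4:NC,66:ND,71:NA]
Op 8: add NE@60 -> ring=[4:NC,60:NE,66:ND,71:NA]
Op 9: route key 88: none >= 88, wrap to smallest pos 4 -> NC
Final route key 67: smallest pos >= 67 is 71 -> NA

Answer: NA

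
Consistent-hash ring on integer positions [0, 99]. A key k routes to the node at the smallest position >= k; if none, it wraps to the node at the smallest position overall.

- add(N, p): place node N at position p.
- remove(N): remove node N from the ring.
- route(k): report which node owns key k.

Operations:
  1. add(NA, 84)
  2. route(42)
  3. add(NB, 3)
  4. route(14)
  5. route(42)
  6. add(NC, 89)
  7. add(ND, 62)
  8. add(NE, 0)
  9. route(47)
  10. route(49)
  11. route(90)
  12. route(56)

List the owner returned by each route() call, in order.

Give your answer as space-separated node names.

Op 1: add NA@84 -> ring=[84:NA]
Op 2: route key 42: smallest pos >= 42 is 84 -> NA
Op 3: add NB@3 -> ring=[3:NB,84:NA]
Op 4: route key 14: smallest pos >= 14 is 84 -> NA
Op 5: route key 42: smallest pos >= 42 is 84 -> NA
Op 6: add NC@89 -> ring=[3:NB,84:NA,89:NC]
Op 7: add ND@62 -> ring=[3:NB,62:ND,84:NA,89:NC]
Op 8: add NE@0 -> ring=[0:NE,3:NB,62:ND,84:NA,89:NC]
Op 9: route key 47: smallest pos >= 47 is 62 -> ND
Op 10: route key 49: smallest pos >= 49 is 62 -> ND
Op 11: route key 90: none >= 90, wrap to smallest pos 0 -> NE
Op 12: route key 56: smallest pos >= 56 is 62 -> ND

Answer: NA NA NA ND ND NE ND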